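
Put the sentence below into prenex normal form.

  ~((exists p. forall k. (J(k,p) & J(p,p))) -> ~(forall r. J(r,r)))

exists p. forall k. forall r. (J(k,p) & J(p,p) & J(r,r))

Rewrite implications/biconditionals: A → B as ¬A ∨ B.
  ~(~(exists p. forall k. (J(k,p) & J(p,p))) | ~(forall r. J(r,r)))
Push ¬ through the quantifiers and connectives to reach negation normal form:
  (exists p. forall k. (J(k,p) & J(p,p))) & (forall r. J(r,r))
All bound variables are already distinct, so no renaming is needed.
Pull the quantifiers to the front (each side's bound variable is not free in the other side):
  exists p. forall k. forall r. (J(k,p) & J(p,p) & J(r,r))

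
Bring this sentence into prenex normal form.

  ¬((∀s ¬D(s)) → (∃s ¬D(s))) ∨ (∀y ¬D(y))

∀s ∀b ∀y (¬D(s) ∧ D(b) ∨ ¬D(y))

Eliminate → and ↔ using ¬ and ∨.
  ¬(¬(∀s ¬D(s)) ∨ (∃s ¬D(s))) ∨ (∀y ¬D(y))
Drive negations inward (¬∀x A ≡ ∃x ¬A, ¬∃x A ≡ ∀x ¬A, De Morgan for ∧/∨):
  (∀s ¬D(s)) ∧ (∀s D(s)) ∨ (∀y ¬D(y))
Standardize variables apart so no two quantifiers bind the same name: s↦b.
  (∀s ¬D(s)) ∧ (∀b D(b)) ∨ (∀y ¬D(y))
Extract every quantifier outward, since the variables are now distinct and don't occur free across branches:
  ∀s ∀b ∀y (¬D(s) ∧ D(b) ∨ ¬D(y))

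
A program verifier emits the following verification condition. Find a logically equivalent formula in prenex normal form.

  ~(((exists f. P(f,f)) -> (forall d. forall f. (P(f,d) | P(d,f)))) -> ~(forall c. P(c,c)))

Rewrite implications/biconditionals: A → B as ¬A ∨ B.
  ~(~(~(exists f. P(f,f)) | (forall d. forall f. (P(f,d) | P(d,f)))) | ~(forall c. P(c,c)))
Move each ¬ inward, flipping quantifiers it crosses:
  ((forall f. ~P(f,f)) | (forall d. forall f. (P(f,d) | P(d,f)))) & (forall c. P(c,c))
Rename bound variables to avoid capture: f↦b.
  ((forall f. ~P(f,f)) | (forall d. forall b. (P(b,d) | P(d,b)))) & (forall c. P(c,c))
Extract every quantifier outward, since the variables are now distinct and don't occur free across branches:
  forall f. forall d. forall b. forall c. ((~P(f,f) | P(b,d) | P(d,b)) & P(c,c))

forall f. forall d. forall b. forall c. ((~P(f,f) | P(b,d) | P(d,b)) & P(c,c))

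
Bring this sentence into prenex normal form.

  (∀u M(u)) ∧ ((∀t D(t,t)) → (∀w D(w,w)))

First replace A → B with ¬A ∨ B.
  (∀u M(u)) ∧ (¬(∀t D(t,t)) ∨ (∀w D(w,w)))
Push ¬ through the quantifiers and connectives to reach negation normal form:
  (∀u M(u)) ∧ ((∃t ¬D(t,t)) ∨ (∀w D(w,w)))
All bound variables are already distinct, so no renaming is needed.
Extract every quantifier outward, since the variables are now distinct and don't occur free across branches:
  ∀u ∃t ∀w (M(u) ∧ (¬D(t,t) ∨ D(w,w)))

∀u ∃t ∀w (M(u) ∧ (¬D(t,t) ∨ D(w,w)))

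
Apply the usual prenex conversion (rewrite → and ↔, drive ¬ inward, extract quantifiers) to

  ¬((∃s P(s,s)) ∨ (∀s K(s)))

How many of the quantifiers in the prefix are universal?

1

Push ¬ through the quantifiers and connectives to reach negation normal form:
  (∀s ¬P(s,s)) ∧ (∃s ¬K(s))
Give each quantifier a distinct variable: s↦w.
  (∀s ¬P(s,s)) ∧ (∃w ¬K(w))
Finally move all quantifiers to the prefix:
  ∀s ∃w (¬P(s,s) ∧ ¬K(w))
The prefix is ∀s ∃w: 1 universal, 1 existential.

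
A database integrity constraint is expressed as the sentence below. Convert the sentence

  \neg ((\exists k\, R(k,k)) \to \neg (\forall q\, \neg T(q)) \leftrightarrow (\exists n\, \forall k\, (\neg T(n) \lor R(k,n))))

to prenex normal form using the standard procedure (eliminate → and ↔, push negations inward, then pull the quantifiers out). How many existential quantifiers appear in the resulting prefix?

4

Eliminate → and ↔ using ¬ and ∨; A ↔ B as (¬A ∨ B) ∧ (¬B ∨ A).
  \neg ((\neg (\neg (\exists k\, R(k,k)) \lor \neg (\forall q\, \neg T(q))) \lor (\exists n\, \forall k\, (\neg T(n) \lor R(k,n)))) \land (\neg (\exists n\, \forall k\, (\neg T(n) \lor R(k,n))) \lor \neg (\exists k\, R(k,k)) \lor \neg (\forall q\, \neg T(q))))
Move each ¬ inward, flipping quantifiers it crosses:
  ((\forall k\, \neg R(k,k)) \lor (\exists q\, T(q))) \land (\forall n\, \exists k\, (T(n) \land \neg R(k,n))) \lor (\exists n\, \forall k\, (\neg T(n) \lor R(k,n))) \land (\exists k\, R(k,k)) \land (\forall q\, \neg T(q))
Rename bound variables to avoid capture: k↦u1, n↦y1, k↦y, k↦z, q↦z1.
  ((\forall k\, \neg R(k,k)) \lor (\exists q\, T(q))) \land (\forall n\, \exists u1\, (T(n) \land \neg R(u1,n))) \lor (\exists y1\, \forall y\, (\neg T(y1) \lor R(y,y1))) \land (\exists z\, R(z,z)) \land (\forall z1\, \neg T(z1))
Finally move all quantifiers to the prefix:
  \forall k\, \exists q\, \forall n\, \exists u1\, \exists y1\, \forall y\, \exists z\, \forall z1\, ((\neg R(k,k) \lor T(q)) \land T(n) \land \neg R(u1,n) \lor (\neg T(y1) \lor R(y,y1)) \land R(z,z) \land \neg T(z1))
The prefix is \forall k \exists q \forall n \exists u1 \exists y1 \forall y \exists z \forall z1: 4 universal, 4 existential.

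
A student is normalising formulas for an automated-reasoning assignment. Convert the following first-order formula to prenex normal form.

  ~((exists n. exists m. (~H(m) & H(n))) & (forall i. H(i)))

Move each ¬ inward, flipping quantifiers it crosses:
  (forall n. forall m. (H(m) | ~H(n))) | (exists i. ~H(i))
All bound variables are already distinct, so no renaming is needed.
Extract every quantifier outward, since the variables are now distinct and don't occur free across branches:
  forall n. forall m. exists i. (H(m) | ~H(n) | ~H(i))

forall n. forall m. exists i. (H(m) | ~H(n) | ~H(i))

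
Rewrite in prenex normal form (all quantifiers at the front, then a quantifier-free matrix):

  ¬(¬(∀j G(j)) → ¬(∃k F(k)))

∃j ∃k (¬G(j) ∧ F(k))

Eliminate → and ↔ using ¬ and ∨.
  ¬(¬¬(∀j G(j)) ∨ ¬(∃k F(k)))
Drive negations inward (¬∀x A ≡ ∃x ¬A, ¬∃x A ≡ ∀x ¬A, De Morgan for ∧/∨):
  (∃j ¬G(j)) ∧ (∃k F(k))
Extract every quantifier outward, since the variables are now distinct and don't occur free across branches:
  ∃j ∃k (¬G(j) ∧ F(k))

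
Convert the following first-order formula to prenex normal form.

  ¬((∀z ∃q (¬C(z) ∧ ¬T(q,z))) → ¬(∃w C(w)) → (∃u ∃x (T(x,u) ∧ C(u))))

First replace A → B with ¬A ∨ B.
  ¬(¬(∀z ∃q (¬C(z) ∧ ¬T(q,z))) ∨ ¬¬(∃w C(w)) ∨ (∃u ∃x (T(x,u) ∧ C(u))))
Push ¬ through the quantifiers and connectives to reach negation normal form:
  (∀z ∃q (¬C(z) ∧ ¬T(q,z))) ∧ (∀w ¬C(w)) ∧ (∀u ∀x (¬T(x,u) ∨ ¬C(u)))
All bound variables are already distinct, so no renaming is needed.
Finally move all quantifiers to the prefix:
  ∀z ∃q ∀w ∀u ∀x (¬C(z) ∧ ¬T(q,z) ∧ ¬C(w) ∧ (¬T(x,u) ∨ ¬C(u)))

∀z ∃q ∀w ∀u ∀x (¬C(z) ∧ ¬T(q,z) ∧ ¬C(w) ∧ (¬T(x,u) ∨ ¬C(u)))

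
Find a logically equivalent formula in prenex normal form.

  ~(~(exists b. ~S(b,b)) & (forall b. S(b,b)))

Move each ¬ inward, flipping quantifiers it crosses:
  (exists b. ~S(b,b)) | (exists b. ~S(b,b))
Rename bound variables to avoid capture: b↦x.
  (exists b. ~S(b,b)) | (exists x. ~S(x,x))
Finally move all quantifiers to the prefix:
  exists b. exists x. (~S(b,b) | ~S(x,x))

exists b. exists x. (~S(b,b) | ~S(x,x))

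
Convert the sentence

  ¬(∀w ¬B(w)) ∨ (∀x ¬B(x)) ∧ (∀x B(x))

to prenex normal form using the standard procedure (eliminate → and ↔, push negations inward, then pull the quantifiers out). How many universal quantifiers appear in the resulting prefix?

2

Drive negations inward (¬∀x A ≡ ∃x ¬A, ¬∃x A ≡ ∀x ¬A, De Morgan for ∧/∨):
  (∃w B(w)) ∨ (∀x ¬B(x)) ∧ (∀x B(x))
Give each quantifier a distinct variable: x↦b.
  (∃w B(w)) ∨ (∀x ¬B(x)) ∧ (∀b B(b))
Pull the quantifiers to the front (each side's bound variable is not free in the other side):
  ∃w ∀x ∀b (B(w) ∨ ¬B(x) ∧ B(b))
The prefix is ∃w ∀x ∀b: 2 universal, 1 existential.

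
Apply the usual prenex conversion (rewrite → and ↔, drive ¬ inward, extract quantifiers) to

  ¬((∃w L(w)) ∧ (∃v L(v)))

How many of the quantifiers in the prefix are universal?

Drive negations inward (¬∀x A ≡ ∃x ¬A, ¬∃x A ≡ ∀x ¬A, De Morgan for ∧/∨):
  (∀w ¬L(w)) ∨ (∀v ¬L(v))
Finally move all quantifiers to the prefix:
  ∀w ∀v (¬L(w) ∨ ¬L(v))
The prefix is ∀w ∀v: 2 universal, 0 existential.

2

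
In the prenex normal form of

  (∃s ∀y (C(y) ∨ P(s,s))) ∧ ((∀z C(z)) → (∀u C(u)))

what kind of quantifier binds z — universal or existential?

existential

Eliminate → and ↔ using ¬ and ∨.
  (∃s ∀y (C(y) ∨ P(s,s))) ∧ (¬(∀z C(z)) ∨ (∀u C(u)))
Push ¬ through the quantifiers and connectives to reach negation normal form:
  (∃s ∀y (C(y) ∨ P(s,s))) ∧ ((∃z ¬C(z)) ∨ (∀u C(u)))
All bound variables are already distinct, so no renaming is needed.
Extract every quantifier outward, since the variables are now distinct and don't occur free across branches:
  ∃s ∀y ∃z ∀u ((C(y) ∨ P(s,s)) ∧ (¬C(z) ∨ C(u)))
The quantifier ∀z sits under an odd number of negations (counting the antecedent side of each →), so it flips to ∃z.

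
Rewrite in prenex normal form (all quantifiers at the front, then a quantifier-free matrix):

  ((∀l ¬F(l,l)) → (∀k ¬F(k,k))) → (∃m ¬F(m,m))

First replace A → B with ¬A ∨ B.
  ¬(¬(∀l ¬F(l,l)) ∨ (∀k ¬F(k,k))) ∨ (∃m ¬F(m,m))
Drive negations inward (¬∀x A ≡ ∃x ¬A, ¬∃x A ≡ ∀x ¬A, De Morgan for ∧/∨):
  (∀l ¬F(l,l)) ∧ (∃k F(k,k)) ∨ (∃m ¬F(m,m))
Extract every quantifier outward, since the variables are now distinct and don't occur free across branches:
  ∀l ∃k ∃m (¬F(l,l) ∧ F(k,k) ∨ ¬F(m,m))

∀l ∃k ∃m (¬F(l,l) ∧ F(k,k) ∨ ¬F(m,m))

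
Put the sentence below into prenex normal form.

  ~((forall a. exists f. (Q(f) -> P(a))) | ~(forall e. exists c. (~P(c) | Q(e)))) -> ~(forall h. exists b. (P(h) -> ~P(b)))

forall a. exists f. exists e. forall c. exists h. forall b. (~Q(f) | P(a) | P(c) & ~Q(e) | P(h) & P(b))

First replace A → B with ¬A ∨ B.
  ~~((forall a. exists f. (~Q(f) | P(a))) | ~(forall e. exists c. (~P(c) | Q(e)))) | ~(forall h. exists b. (~P(h) | ~P(b)))
Move each ¬ inward, flipping quantifiers it crosses:
  (forall a. exists f. (~Q(f) | P(a))) | (exists e. forall c. (P(c) & ~Q(e))) | (exists h. forall b. (P(h) & P(b)))
All bound variables are already distinct, so no renaming is needed.
Finally move all quantifiers to the prefix:
  forall a. exists f. exists e. forall c. exists h. forall b. (~Q(f) | P(a) | P(c) & ~Q(e) | P(h) & P(b))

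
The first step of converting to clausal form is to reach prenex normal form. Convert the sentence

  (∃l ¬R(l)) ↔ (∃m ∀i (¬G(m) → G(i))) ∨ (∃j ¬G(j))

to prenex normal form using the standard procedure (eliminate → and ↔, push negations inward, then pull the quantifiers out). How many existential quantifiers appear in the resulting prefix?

Rewrite implications/biconditionals: A → B as ¬A ∨ B; A ↔ B as (¬A ∨ B) ∧ (¬B ∨ A).
  (¬(∃l ¬R(l)) ∨ (∃m ∀i (¬¬G(m) ∨ G(i))) ∨ (∃j ¬G(j))) ∧ (¬((∃m ∀i (¬¬G(m) ∨ G(i))) ∨ (∃j ¬G(j))) ∨ (∃l ¬R(l)))
Push ¬ through the quantifiers and connectives to reach negation normal form:
  ((∀l R(l)) ∨ (∃m ∀i (G(m) ∨ G(i))) ∨ (∃j ¬G(j))) ∧ ((∀m ∃i (¬G(m) ∧ ¬G(i))) ∧ (∀j G(j)) ∨ (∃l ¬R(l)))
Give each quantifier a distinct variable: m↦y1, i↦v1, j↦s, l↦p.
  ((∀l R(l)) ∨ (∃m ∀i (G(m) ∨ G(i))) ∨ (∃j ¬G(j))) ∧ ((∀y1 ∃v1 (¬G(y1) ∧ ¬G(v1))) ∧ (∀s G(s)) ∨ (∃p ¬R(p)))
Pull the quantifiers to the front (each side's bound variable is not free in the other side):
  ∀l ∃m ∀i ∃j ∀y1 ∃v1 ∀s ∃p ((R(l) ∨ G(m) ∨ G(i) ∨ ¬G(j)) ∧ (¬G(y1) ∧ ¬G(v1) ∧ G(s) ∨ ¬R(p)))
The prefix is ∀l ∃m ∀i ∃j ∀y1 ∃v1 ∀s ∃p: 4 universal, 4 existential.

4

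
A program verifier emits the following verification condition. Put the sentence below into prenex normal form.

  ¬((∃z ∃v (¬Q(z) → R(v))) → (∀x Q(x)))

∃z ∃v ∃x ((Q(z) ∨ R(v)) ∧ ¬Q(x))

Eliminate → and ↔ using ¬ and ∨.
  ¬(¬(∃z ∃v (¬¬Q(z) ∨ R(v))) ∨ (∀x Q(x)))
Move each ¬ inward, flipping quantifiers it crosses:
  (∃z ∃v (Q(z) ∨ R(v))) ∧ (∃x ¬Q(x))
Finally move all quantifiers to the prefix:
  ∃z ∃v ∃x ((Q(z) ∨ R(v)) ∧ ¬Q(x))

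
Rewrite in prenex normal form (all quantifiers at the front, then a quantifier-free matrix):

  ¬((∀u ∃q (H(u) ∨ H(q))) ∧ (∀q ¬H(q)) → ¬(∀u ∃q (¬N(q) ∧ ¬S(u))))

Rewrite implications/biconditionals: A → B as ¬A ∨ B.
  ¬(¬((∀u ∃q (H(u) ∨ H(q))) ∧ (∀q ¬H(q))) ∨ ¬(∀u ∃q (¬N(q) ∧ ¬S(u))))
Drive negations inward (¬∀x A ≡ ∃x ¬A, ¬∃x A ≡ ∀x ¬A, De Morgan for ∧/∨):
  (∀u ∃q (H(u) ∨ H(q))) ∧ (∀q ¬H(q)) ∧ (∀u ∃q (¬N(q) ∧ ¬S(u)))
Give each quantifier a distinct variable: q↦u1, u↦v1, q↦y.
  (∀u ∃q (H(u) ∨ H(q))) ∧ (∀u1 ¬H(u1)) ∧ (∀v1 ∃y (¬N(y) ∧ ¬S(v1)))
Finally move all quantifiers to the prefix:
  ∀u ∃q ∀u1 ∀v1 ∃y ((H(u) ∨ H(q)) ∧ ¬H(u1) ∧ ¬N(y) ∧ ¬S(v1))

∀u ∃q ∀u1 ∀v1 ∃y ((H(u) ∨ H(q)) ∧ ¬H(u1) ∧ ¬N(y) ∧ ¬S(v1))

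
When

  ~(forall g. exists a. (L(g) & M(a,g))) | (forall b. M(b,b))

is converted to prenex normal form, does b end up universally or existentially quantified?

universal

Drive negations inward (¬∀x A ≡ ∃x ¬A, ¬∃x A ≡ ∀x ¬A, De Morgan for ∧/∨):
  (exists g. forall a. (~L(g) | ~M(a,g))) | (forall b. M(b,b))
Pull the quantifiers to the front (each side's bound variable is not free in the other side):
  exists g. forall a. forall b. (~L(g) | ~M(a,g) | M(b,b))
The quantifier forall b sits under an even number of negations, so it remains universal.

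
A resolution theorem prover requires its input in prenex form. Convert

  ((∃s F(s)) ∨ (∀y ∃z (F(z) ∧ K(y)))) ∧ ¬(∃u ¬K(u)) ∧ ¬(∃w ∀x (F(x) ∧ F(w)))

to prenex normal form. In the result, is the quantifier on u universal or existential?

universal

Move each ¬ inward, flipping quantifiers it crosses:
  ((∃s F(s)) ∨ (∀y ∃z (F(z) ∧ K(y)))) ∧ (∀u K(u)) ∧ (∀w ∃x (¬F(x) ∨ ¬F(w)))
All bound variables are already distinct, so no renaming is needed.
Pull the quantifiers to the front (each side's bound variable is not free in the other side):
  ∃s ∀y ∃z ∀u ∀w ∃x ((F(s) ∨ F(z) ∧ K(y)) ∧ K(u) ∧ (¬F(x) ∨ ¬F(w)))
The quantifier ∃u sits under an odd number of negations, so it flips to ∀u.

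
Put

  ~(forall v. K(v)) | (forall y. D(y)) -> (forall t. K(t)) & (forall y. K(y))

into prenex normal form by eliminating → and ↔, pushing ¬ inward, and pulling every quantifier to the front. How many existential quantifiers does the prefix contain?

Rewrite implications/biconditionals: A → B as ¬A ∨ B.
  ~(~(forall v. K(v)) | (forall y. D(y))) | (forall t. K(t)) & (forall y. K(y))
Drive negations inward (¬∀x A ≡ ∃x ¬A, ¬∃x A ≡ ∀x ¬A, De Morgan for ∧/∨):
  (forall v. K(v)) & (exists y. ~D(y)) | (forall t. K(t)) & (forall y. K(y))
Standardize variables apart so no two quantifiers bind the same name: y↦b.
  (forall v. K(v)) & (exists y. ~D(y)) | (forall t. K(t)) & (forall b. K(b))
Finally move all quantifiers to the prefix:
  forall v. exists y. forall t. forall b. (K(v) & ~D(y) | K(t) & K(b))
The prefix is forall v exists y forall t forall b: 3 universal, 1 existential.

1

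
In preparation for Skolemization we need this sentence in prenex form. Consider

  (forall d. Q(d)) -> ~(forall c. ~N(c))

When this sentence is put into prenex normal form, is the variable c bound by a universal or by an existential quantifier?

Rewrite implications/biconditionals: A → B as ¬A ∨ B.
  ~(forall d. Q(d)) | ~(forall c. ~N(c))
Move each ¬ inward, flipping quantifiers it crosses:
  (exists d. ~Q(d)) | (exists c. N(c))
All bound variables are already distinct, so no renaming is needed.
Extract every quantifier outward, since the variables are now distinct and don't occur free across branches:
  exists d. exists c. (~Q(d) | N(c))
The quantifier forall c sits under an odd number of negations (counting the antecedent side of each →), so it flips to exists c.

existential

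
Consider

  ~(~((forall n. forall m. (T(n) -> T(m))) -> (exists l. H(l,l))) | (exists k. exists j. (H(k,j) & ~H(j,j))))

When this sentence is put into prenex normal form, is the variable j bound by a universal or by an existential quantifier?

universal

First replace A → B with ¬A ∨ B.
  ~(~(~(forall n. forall m. (~T(n) | T(m))) | (exists l. H(l,l))) | (exists k. exists j. (H(k,j) & ~H(j,j))))
Move each ¬ inward, flipping quantifiers it crosses:
  ((exists n. exists m. (T(n) & ~T(m))) | (exists l. H(l,l))) & (forall k. forall j. (~H(k,j) | H(j,j)))
Extract every quantifier outward, since the variables are now distinct and don't occur free across branches:
  exists n. exists m. exists l. forall k. forall j. ((T(n) & ~T(m) | H(l,l)) & (~H(k,j) | H(j,j)))
The quantifier exists j sits under an odd number of negations (counting the antecedent side of each →), so it flips to forall j.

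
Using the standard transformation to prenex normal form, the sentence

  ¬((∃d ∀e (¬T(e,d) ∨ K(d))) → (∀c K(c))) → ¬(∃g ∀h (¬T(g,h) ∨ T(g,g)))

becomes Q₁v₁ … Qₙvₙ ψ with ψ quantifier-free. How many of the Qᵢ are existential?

First replace A → B with ¬A ∨ B.
  ¬¬(¬(∃d ∀e (¬T(e,d) ∨ K(d))) ∨ (∀c K(c))) ∨ ¬(∃g ∀h (¬T(g,h) ∨ T(g,g)))
Drive negations inward (¬∀x A ≡ ∃x ¬A, ¬∃x A ≡ ∀x ¬A, De Morgan for ∧/∨):
  (∀d ∃e (T(e,d) ∧ ¬K(d))) ∨ (∀c K(c)) ∨ (∀g ∃h (T(g,h) ∧ ¬T(g,g)))
All bound variables are already distinct, so no renaming is needed.
Pull the quantifiers to the front (each side's bound variable is not free in the other side):
  ∀d ∃e ∀c ∀g ∃h (T(e,d) ∧ ¬K(d) ∨ K(c) ∨ T(g,h) ∧ ¬T(g,g))
The prefix is ∀d ∃e ∀c ∀g ∃h: 3 universal, 2 existential.

2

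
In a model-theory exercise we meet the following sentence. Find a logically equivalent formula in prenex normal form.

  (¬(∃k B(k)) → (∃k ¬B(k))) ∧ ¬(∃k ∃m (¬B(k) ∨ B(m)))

First replace A → B with ¬A ∨ B.
  (¬¬(∃k B(k)) ∨ (∃k ¬B(k))) ∧ ¬(∃k ∃m (¬B(k) ∨ B(m)))
Push ¬ through the quantifiers and connectives to reach negation normal form:
  ((∃k B(k)) ∨ (∃k ¬B(k))) ∧ (∀k ∀m (B(k) ∧ ¬B(m)))
Give each quantifier a distinct variable: k↦x1, k↦u1.
  ((∃k B(k)) ∨ (∃x1 ¬B(x1))) ∧ (∀u1 ∀m (B(u1) ∧ ¬B(m)))
Pull the quantifiers to the front (each side's bound variable is not free in the other side):
  ∃k ∃x1 ∀u1 ∀m ((B(k) ∨ ¬B(x1)) ∧ B(u1) ∧ ¬B(m))

∃k ∃x1 ∀u1 ∀m ((B(k) ∨ ¬B(x1)) ∧ B(u1) ∧ ¬B(m))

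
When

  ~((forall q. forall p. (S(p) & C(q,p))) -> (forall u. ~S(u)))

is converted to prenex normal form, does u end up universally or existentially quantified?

Rewrite implications/biconditionals: A → B as ¬A ∨ B.
  ~(~(forall q. forall p. (S(p) & C(q,p))) | (forall u. ~S(u)))
Push ¬ through the quantifiers and connectives to reach negation normal form:
  (forall q. forall p. (S(p) & C(q,p))) & (exists u. S(u))
All bound variables are already distinct, so no renaming is needed.
Extract every quantifier outward, since the variables are now distinct and don't occur free across branches:
  forall q. forall p. exists u. (S(p) & C(q,p) & S(u))
The quantifier forall u sits under an odd number of negations (counting the antecedent side of each →), so it flips to exists u.

existential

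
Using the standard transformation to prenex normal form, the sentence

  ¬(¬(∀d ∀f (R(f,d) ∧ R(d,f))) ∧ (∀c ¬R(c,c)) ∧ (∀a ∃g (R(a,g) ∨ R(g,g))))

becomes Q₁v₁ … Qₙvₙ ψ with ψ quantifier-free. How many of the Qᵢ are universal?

Push ¬ through the quantifiers and connectives to reach negation normal form:
  (∀d ∀f (R(f,d) ∧ R(d,f))) ∨ (∃c R(c,c)) ∨ (∃a ∀g (¬R(a,g) ∧ ¬R(g,g)))
All bound variables are already distinct, so no renaming is needed.
Extract every quantifier outward, since the variables are now distinct and don't occur free across branches:
  ∀d ∀f ∃c ∃a ∀g (R(f,d) ∧ R(d,f) ∨ R(c,c) ∨ ¬R(a,g) ∧ ¬R(g,g))
The prefix is ∀d ∀f ∃c ∃a ∀g: 3 universal, 2 existential.

3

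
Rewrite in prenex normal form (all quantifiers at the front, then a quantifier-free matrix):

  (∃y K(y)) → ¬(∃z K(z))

∀y ∀z (¬K(y) ∨ ¬K(z))

First replace A → B with ¬A ∨ B.
  ¬(∃y K(y)) ∨ ¬(∃z K(z))
Drive negations inward (¬∀x A ≡ ∃x ¬A, ¬∃x A ≡ ∀x ¬A, De Morgan for ∧/∨):
  (∀y ¬K(y)) ∨ (∀z ¬K(z))
Pull the quantifiers to the front (each side's bound variable is not free in the other side):
  ∀y ∀z (¬K(y) ∨ ¬K(z))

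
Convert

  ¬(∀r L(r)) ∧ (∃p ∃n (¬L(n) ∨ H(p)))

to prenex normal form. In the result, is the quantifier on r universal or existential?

existential

Push ¬ through the quantifiers and connectives to reach negation normal form:
  (∃r ¬L(r)) ∧ (∃p ∃n (¬L(n) ∨ H(p)))
Pull the quantifiers to the front (each side's bound variable is not free in the other side):
  ∃r ∃p ∃n (¬L(r) ∧ (¬L(n) ∨ H(p)))
The quantifier ∀r sits under an odd number of negations, so it flips to ∃r.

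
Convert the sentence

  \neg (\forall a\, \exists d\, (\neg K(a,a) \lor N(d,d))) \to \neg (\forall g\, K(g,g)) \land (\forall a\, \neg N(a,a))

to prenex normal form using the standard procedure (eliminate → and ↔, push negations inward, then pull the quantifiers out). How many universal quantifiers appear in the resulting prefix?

2

Eliminate → and ↔ using ¬ and ∨.
  \neg \neg (\forall a\, \exists d\, (\neg K(a,a) \lor N(d,d))) \lor \neg (\forall g\, K(g,g)) \land (\forall a\, \neg N(a,a))
Move each ¬ inward, flipping quantifiers it crosses:
  (\forall a\, \exists d\, (\neg K(a,a) \lor N(d,d))) \lor (\exists g\, \neg K(g,g)) \land (\forall a\, \neg N(a,a))
Standardize variables apart so no two quantifiers bind the same name: a↦w1.
  (\forall a\, \exists d\, (\neg K(a,a) \lor N(d,d))) \lor (\exists g\, \neg K(g,g)) \land (\forall w1\, \neg N(w1,w1))
Finally move all quantifiers to the prefix:
  \forall a\, \exists d\, \exists g\, \forall w1\, (\neg K(a,a) \lor N(d,d) \lor \neg K(g,g) \land \neg N(w1,w1))
The prefix is \forall a \exists d \exists g \forall w1: 2 universal, 2 existential.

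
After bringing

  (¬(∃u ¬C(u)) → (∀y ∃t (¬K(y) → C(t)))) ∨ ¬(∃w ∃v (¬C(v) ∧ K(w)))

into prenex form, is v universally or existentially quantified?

Eliminate → and ↔ using ¬ and ∨.
  ¬¬(∃u ¬C(u)) ∨ (∀y ∃t (¬¬K(y) ∨ C(t))) ∨ ¬(∃w ∃v (¬C(v) ∧ K(w)))
Move each ¬ inward, flipping quantifiers it crosses:
  (∃u ¬C(u)) ∨ (∀y ∃t (K(y) ∨ C(t))) ∨ (∀w ∀v (C(v) ∨ ¬K(w)))
Pull the quantifiers to the front (each side's bound variable is not free in the other side):
  ∃u ∀y ∃t ∀w ∀v (¬C(u) ∨ K(y) ∨ C(t) ∨ C(v) ∨ ¬K(w))
The quantifier ∃v sits under an odd number of negations (counting the antecedent side of each →), so it flips to ∀v.

universal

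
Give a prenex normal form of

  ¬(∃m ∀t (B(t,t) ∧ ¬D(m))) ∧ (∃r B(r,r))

Push ¬ through the quantifiers and connectives to reach negation normal form:
  (∀m ∃t (¬B(t,t) ∨ D(m))) ∧ (∃r B(r,r))
All bound variables are already distinct, so no renaming is needed.
Pull the quantifiers to the front (each side's bound variable is not free in the other side):
  ∀m ∃t ∃r ((¬B(t,t) ∨ D(m)) ∧ B(r,r))

∀m ∃t ∃r ((¬B(t,t) ∨ D(m)) ∧ B(r,r))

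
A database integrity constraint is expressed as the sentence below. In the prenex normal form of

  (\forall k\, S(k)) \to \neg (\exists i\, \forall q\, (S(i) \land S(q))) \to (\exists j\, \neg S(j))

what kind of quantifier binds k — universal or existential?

Rewrite implications/biconditionals: A → B as ¬A ∨ B.
  \neg (\forall k\, S(k)) \lor \neg \neg (\exists i\, \forall q\, (S(i) \land S(q))) \lor (\exists j\, \neg S(j))
Move each ¬ inward, flipping quantifiers it crosses:
  (\exists k\, \neg S(k)) \lor (\exists i\, \forall q\, (S(i) \land S(q))) \lor (\exists j\, \neg S(j))
All bound variables are already distinct, so no renaming is needed.
Finally move all quantifiers to the prefix:
  \exists k\, \exists i\, \forall q\, \exists j\, (\neg S(k) \lor S(i) \land S(q) \lor \neg S(j))
The quantifier \forall k sits under an odd number of negations (counting the antecedent side of each →), so it flips to \exists k.

existential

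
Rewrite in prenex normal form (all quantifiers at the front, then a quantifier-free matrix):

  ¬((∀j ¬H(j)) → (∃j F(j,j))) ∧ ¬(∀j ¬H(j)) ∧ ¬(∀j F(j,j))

∀j ∀a ∃w1 ∃p (¬H(j) ∧ ¬F(a,a) ∧ H(w1) ∧ ¬F(p,p))

First replace A → B with ¬A ∨ B.
  ¬(¬(∀j ¬H(j)) ∨ (∃j F(j,j))) ∧ ¬(∀j ¬H(j)) ∧ ¬(∀j F(j,j))
Move each ¬ inward, flipping quantifiers it crosses:
  (∀j ¬H(j)) ∧ (∀j ¬F(j,j)) ∧ (∃j H(j)) ∧ (∃j ¬F(j,j))
Standardize variables apart so no two quantifiers bind the same name: j↦a, j↦w1, j↦p.
  (∀j ¬H(j)) ∧ (∀a ¬F(a,a)) ∧ (∃w1 H(w1)) ∧ (∃p ¬F(p,p))
Pull the quantifiers to the front (each side's bound variable is not free in the other side):
  ∀j ∀a ∃w1 ∃p (¬H(j) ∧ ¬F(a,a) ∧ H(w1) ∧ ¬F(p,p))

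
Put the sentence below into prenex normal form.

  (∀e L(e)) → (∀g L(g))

∃e ∀g (¬L(e) ∨ L(g))

Rewrite implications/biconditionals: A → B as ¬A ∨ B.
  ¬(∀e L(e)) ∨ (∀g L(g))
Move each ¬ inward, flipping quantifiers it crosses:
  (∃e ¬L(e)) ∨ (∀g L(g))
All bound variables are already distinct, so no renaming is needed.
Pull the quantifiers to the front (each side's bound variable is not free in the other side):
  ∃e ∀g (¬L(e) ∨ L(g))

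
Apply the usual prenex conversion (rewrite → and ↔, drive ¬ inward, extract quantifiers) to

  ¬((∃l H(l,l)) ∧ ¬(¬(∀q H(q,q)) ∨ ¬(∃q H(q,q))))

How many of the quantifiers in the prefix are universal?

2

Push ¬ through the quantifiers and connectives to reach negation normal form:
  (∀l ¬H(l,l)) ∨ (∃q ¬H(q,q)) ∨ (∀q ¬H(q,q))
Rename bound variables to avoid capture: q↦x.
  (∀l ¬H(l,l)) ∨ (∃q ¬H(q,q)) ∨ (∀x ¬H(x,x))
Pull the quantifiers to the front (each side's bound variable is not free in the other side):
  ∀l ∃q ∀x (¬H(l,l) ∨ ¬H(q,q) ∨ ¬H(x,x))
The prefix is ∀l ∃q ∀x: 2 universal, 1 existential.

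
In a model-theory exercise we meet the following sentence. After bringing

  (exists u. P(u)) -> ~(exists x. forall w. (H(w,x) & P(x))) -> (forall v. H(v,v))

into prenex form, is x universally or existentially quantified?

existential

Eliminate → and ↔ using ¬ and ∨.
  ~(exists u. P(u)) | ~~(exists x. forall w. (H(w,x) & P(x))) | (forall v. H(v,v))
Push ¬ through the quantifiers and connectives to reach negation normal form:
  (forall u. ~P(u)) | (exists x. forall w. (H(w,x) & P(x))) | (forall v. H(v,v))
All bound variables are already distinct, so no renaming is needed.
Extract every quantifier outward, since the variables are now distinct and don't occur free across branches:
  forall u. exists x. forall w. forall v. (~P(u) | H(w,x) & P(x) | H(v,v))
The quantifier exists x sits under an even number of negations (counting the antecedent side of each →), so it remains existential.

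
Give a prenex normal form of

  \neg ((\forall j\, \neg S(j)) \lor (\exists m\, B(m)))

Move each ¬ inward, flipping quantifiers it crosses:
  (\exists j\, S(j)) \land (\forall m\, \neg B(m))
All bound variables are already distinct, so no renaming is needed.
Pull the quantifiers to the front (each side's bound variable is not free in the other side):
  \exists j\, \forall m\, (S(j) \land \neg B(m))

\exists j\, \forall m\, (S(j) \land \neg B(m))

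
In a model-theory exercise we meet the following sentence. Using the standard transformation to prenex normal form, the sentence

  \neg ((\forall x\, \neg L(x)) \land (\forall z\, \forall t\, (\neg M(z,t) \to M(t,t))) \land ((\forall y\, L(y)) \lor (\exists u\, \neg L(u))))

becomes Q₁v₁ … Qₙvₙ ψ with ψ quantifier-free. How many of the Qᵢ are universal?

Eliminate → and ↔ using ¬ and ∨.
  \neg ((\forall x\, \neg L(x)) \land (\forall z\, \forall t\, (\neg \neg M(z,t) \lor M(t,t))) \land ((\forall y\, L(y)) \lor (\exists u\, \neg L(u))))
Drive negations inward (¬∀x A ≡ ∃x ¬A, ¬∃x A ≡ ∀x ¬A, De Morgan for ∧/∨):
  (\exists x\, L(x)) \lor (\exists z\, \exists t\, (\neg M(z,t) \land \neg M(t,t))) \lor (\exists y\, \neg L(y)) \land (\forall u\, L(u))
All bound variables are already distinct, so no renaming is needed.
Extract every quantifier outward, since the variables are now distinct and don't occur free across branches:
  \exists x\, \exists z\, \exists t\, \exists y\, \forall u\, (L(x) \lor \neg M(z,t) \land \neg M(t,t) \lor \neg L(y) \land L(u))
The prefix is \exists x \exists z \exists t \exists y \forall u: 1 universal, 4 existential.

1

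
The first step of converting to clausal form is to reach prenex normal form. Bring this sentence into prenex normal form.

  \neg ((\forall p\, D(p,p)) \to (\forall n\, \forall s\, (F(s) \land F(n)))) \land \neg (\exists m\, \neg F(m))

\forall p\, \exists n\, \exists s\, \forall m\, (D(p,p) \land (\neg F(s) \lor \neg F(n)) \land F(m))

Eliminate → and ↔ using ¬ and ∨.
  \neg (\neg (\forall p\, D(p,p)) \lor (\forall n\, \forall s\, (F(s) \land F(n)))) \land \neg (\exists m\, \neg F(m))
Move each ¬ inward, flipping quantifiers it crosses:
  (\forall p\, D(p,p)) \land (\exists n\, \exists s\, (\neg F(s) \lor \neg F(n))) \land (\forall m\, F(m))
Extract every quantifier outward, since the variables are now distinct and don't occur free across branches:
  \forall p\, \exists n\, \exists s\, \forall m\, (D(p,p) \land (\neg F(s) \lor \neg F(n)) \land F(m))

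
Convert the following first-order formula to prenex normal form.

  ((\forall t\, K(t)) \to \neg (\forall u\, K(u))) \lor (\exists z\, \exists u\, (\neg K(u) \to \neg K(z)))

First replace A → B with ¬A ∨ B.
  \neg (\forall t\, K(t)) \lor \neg (\forall u\, K(u)) \lor (\exists z\, \exists u\, (\neg \neg K(u) \lor \neg K(z)))
Drive negations inward (¬∀x A ≡ ∃x ¬A, ¬∃x A ≡ ∀x ¬A, De Morgan for ∧/∨):
  (\exists t\, \neg K(t)) \lor (\exists u\, \neg K(u)) \lor (\exists z\, \exists u\, (K(u) \lor \neg K(z)))
Rename bound variables to avoid capture: u↦w.
  (\exists t\, \neg K(t)) \lor (\exists u\, \neg K(u)) \lor (\exists z\, \exists w\, (K(w) \lor \neg K(z)))
Pull the quantifiers to the front (each side's bound variable is not free in the other side):
  \exists t\, \exists u\, \exists z\, \exists w\, (\neg K(t) \lor \neg K(u) \lor K(w) \lor \neg K(z))

\exists t\, \exists u\, \exists z\, \exists w\, (\neg K(t) \lor \neg K(u) \lor K(w) \lor \neg K(z))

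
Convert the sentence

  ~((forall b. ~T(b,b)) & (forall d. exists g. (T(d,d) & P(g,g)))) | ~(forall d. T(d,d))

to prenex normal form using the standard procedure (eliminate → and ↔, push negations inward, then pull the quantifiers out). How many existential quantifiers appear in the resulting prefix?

Drive negations inward (¬∀x A ≡ ∃x ¬A, ¬∃x A ≡ ∀x ¬A, De Morgan for ∧/∨):
  (exists b. T(b,b)) | (exists d. forall g. (~T(d,d) | ~P(g,g))) | (exists d. ~T(d,d))
Standardize variables apart so no two quantifiers bind the same name: d↦u.
  (exists b. T(b,b)) | (exists d. forall g. (~T(d,d) | ~P(g,g))) | (exists u. ~T(u,u))
Finally move all quantifiers to the prefix:
  exists b. exists d. forall g. exists u. (T(b,b) | ~T(d,d) | ~P(g,g) | ~T(u,u))
The prefix is exists b exists d forall g exists u: 1 universal, 3 existential.

3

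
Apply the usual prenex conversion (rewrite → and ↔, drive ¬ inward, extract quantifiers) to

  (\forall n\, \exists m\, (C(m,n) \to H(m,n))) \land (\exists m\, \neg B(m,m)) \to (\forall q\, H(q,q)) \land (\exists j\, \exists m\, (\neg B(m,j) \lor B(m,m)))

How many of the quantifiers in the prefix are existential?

Eliminate → and ↔ using ¬ and ∨.
  \neg ((\forall n\, \exists m\, (\neg C(m,n) \lor H(m,n))) \land (\exists m\, \neg B(m,m))) \lor (\forall q\, H(q,q)) \land (\exists j\, \exists m\, (\neg B(m,j) \lor B(m,m)))
Move each ¬ inward, flipping quantifiers it crosses:
  (\exists n\, \forall m\, (C(m,n) \land \neg H(m,n))) \lor (\forall m\, B(m,m)) \lor (\forall q\, H(q,q)) \land (\exists j\, \exists m\, (\neg B(m,j) \lor B(m,m)))
Rename bound variables to avoid capture: m↦w, m↦z.
  (\exists n\, \forall m\, (C(m,n) \land \neg H(m,n))) \lor (\forall w\, B(w,w)) \lor (\forall q\, H(q,q)) \land (\exists j\, \exists z\, (\neg B(z,j) \lor B(z,z)))
Finally move all quantifiers to the prefix:
  \exists n\, \forall m\, \forall w\, \forall q\, \exists j\, \exists z\, (C(m,n) \land \neg H(m,n) \lor B(w,w) \lor H(q,q) \land (\neg B(z,j) \lor B(z,z)))
The prefix is \exists n \forall m \forall w \forall q \exists j \exists z: 3 universal, 3 existential.

3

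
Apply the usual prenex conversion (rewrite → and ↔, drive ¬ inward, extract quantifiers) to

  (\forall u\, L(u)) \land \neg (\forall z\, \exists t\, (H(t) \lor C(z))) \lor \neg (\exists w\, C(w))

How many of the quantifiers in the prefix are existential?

1

Push ¬ through the quantifiers and connectives to reach negation normal form:
  (\forall u\, L(u)) \land (\exists z\, \forall t\, (\neg H(t) \land \neg C(z))) \lor (\forall w\, \neg C(w))
Pull the quantifiers to the front (each side's bound variable is not free in the other side):
  \forall u\, \exists z\, \forall t\, \forall w\, (L(u) \land \neg H(t) \land \neg C(z) \lor \neg C(w))
The prefix is \forall u \exists z \forall t \forall w: 3 universal, 1 existential.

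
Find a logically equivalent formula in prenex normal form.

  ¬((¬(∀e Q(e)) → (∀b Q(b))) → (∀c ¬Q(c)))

∀e ∀b ∃c ((Q(e) ∨ Q(b)) ∧ Q(c))

Eliminate → and ↔ using ¬ and ∨.
  ¬(¬(¬¬(∀e Q(e)) ∨ (∀b Q(b))) ∨ (∀c ¬Q(c)))
Push ¬ through the quantifiers and connectives to reach negation normal form:
  ((∀e Q(e)) ∨ (∀b Q(b))) ∧ (∃c Q(c))
Pull the quantifiers to the front (each side's bound variable is not free in the other side):
  ∀e ∀b ∃c ((Q(e) ∨ Q(b)) ∧ Q(c))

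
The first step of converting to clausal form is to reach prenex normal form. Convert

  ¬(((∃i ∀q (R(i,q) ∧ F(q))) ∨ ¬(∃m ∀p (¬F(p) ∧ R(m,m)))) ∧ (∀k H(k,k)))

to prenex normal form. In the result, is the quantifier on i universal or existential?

Push ¬ through the quantifiers and connectives to reach negation normal form:
  (∀i ∃q (¬R(i,q) ∨ ¬F(q))) ∧ (∃m ∀p (¬F(p) ∧ R(m,m))) ∨ (∃k ¬H(k,k))
All bound variables are already distinct, so no renaming is needed.
Pull the quantifiers to the front (each side's bound variable is not free in the other side):
  ∀i ∃q ∃m ∀p ∃k ((¬R(i,q) ∨ ¬F(q)) ∧ ¬F(p) ∧ R(m,m) ∨ ¬H(k,k))
The quantifier ∃i sits under an odd number of negations, so it flips to ∀i.

universal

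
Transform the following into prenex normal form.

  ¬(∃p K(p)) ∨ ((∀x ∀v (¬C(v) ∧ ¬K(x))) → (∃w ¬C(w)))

∀p ∃x ∃v ∃w (¬K(p) ∨ C(v) ∨ K(x) ∨ ¬C(w))

Eliminate → and ↔ using ¬ and ∨.
  ¬(∃p K(p)) ∨ ¬(∀x ∀v (¬C(v) ∧ ¬K(x))) ∨ (∃w ¬C(w))
Drive negations inward (¬∀x A ≡ ∃x ¬A, ¬∃x A ≡ ∀x ¬A, De Morgan for ∧/∨):
  (∀p ¬K(p)) ∨ (∃x ∃v (C(v) ∨ K(x))) ∨ (∃w ¬C(w))
Finally move all quantifiers to the prefix:
  ∀p ∃x ∃v ∃w (¬K(p) ∨ C(v) ∨ K(x) ∨ ¬C(w))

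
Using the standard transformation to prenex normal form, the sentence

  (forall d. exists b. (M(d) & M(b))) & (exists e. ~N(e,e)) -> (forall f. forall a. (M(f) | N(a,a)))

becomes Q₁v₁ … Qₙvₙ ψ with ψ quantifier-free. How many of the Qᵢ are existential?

First replace A → B with ¬A ∨ B.
  ~((forall d. exists b. (M(d) & M(b))) & (exists e. ~N(e,e))) | (forall f. forall a. (M(f) | N(a,a)))
Push ¬ through the quantifiers and connectives to reach negation normal form:
  (exists d. forall b. (~M(d) | ~M(b))) | (forall e. N(e,e)) | (forall f. forall a. (M(f) | N(a,a)))
All bound variables are already distinct, so no renaming is needed.
Extract every quantifier outward, since the variables are now distinct and don't occur free across branches:
  exists d. forall b. forall e. forall f. forall a. (~M(d) | ~M(b) | N(e,e) | M(f) | N(a,a))
The prefix is exists d forall b forall e forall f forall a: 4 universal, 1 existential.

1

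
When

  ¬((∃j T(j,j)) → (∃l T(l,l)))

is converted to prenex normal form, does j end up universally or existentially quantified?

Rewrite implications/biconditionals: A → B as ¬A ∨ B.
  ¬(¬(∃j T(j,j)) ∨ (∃l T(l,l)))
Drive negations inward (¬∀x A ≡ ∃x ¬A, ¬∃x A ≡ ∀x ¬A, De Morgan for ∧/∨):
  (∃j T(j,j)) ∧ (∀l ¬T(l,l))
All bound variables are already distinct, so no renaming is needed.
Extract every quantifier outward, since the variables are now distinct and don't occur free across branches:
  ∃j ∀l (T(j,j) ∧ ¬T(l,l))
The quantifier ∃j sits under an even number of negations (counting the antecedent side of each →), so it remains existential.

existential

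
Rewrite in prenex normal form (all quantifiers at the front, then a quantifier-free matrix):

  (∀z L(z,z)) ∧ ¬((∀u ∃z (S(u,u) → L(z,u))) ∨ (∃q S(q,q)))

∀z ∃u ∀w ∀q (L(z,z) ∧ S(u,u) ∧ ¬L(w,u) ∧ ¬S(q,q))

First replace A → B with ¬A ∨ B.
  (∀z L(z,z)) ∧ ¬((∀u ∃z (¬S(u,u) ∨ L(z,u))) ∨ (∃q S(q,q)))
Drive negations inward (¬∀x A ≡ ∃x ¬A, ¬∃x A ≡ ∀x ¬A, De Morgan for ∧/∨):
  (∀z L(z,z)) ∧ (∃u ∀z (S(u,u) ∧ ¬L(z,u))) ∧ (∀q ¬S(q,q))
Give each quantifier a distinct variable: z↦w.
  (∀z L(z,z)) ∧ (∃u ∀w (S(u,u) ∧ ¬L(w,u))) ∧ (∀q ¬S(q,q))
Pull the quantifiers to the front (each side's bound variable is not free in the other side):
  ∀z ∃u ∀w ∀q (L(z,z) ∧ S(u,u) ∧ ¬L(w,u) ∧ ¬S(q,q))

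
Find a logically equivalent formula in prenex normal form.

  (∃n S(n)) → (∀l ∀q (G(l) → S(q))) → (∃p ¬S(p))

First replace A → B with ¬A ∨ B.
  ¬(∃n S(n)) ∨ ¬(∀l ∀q (¬G(l) ∨ S(q))) ∨ (∃p ¬S(p))
Push ¬ through the quantifiers and connectives to reach negation normal form:
  (∀n ¬S(n)) ∨ (∃l ∃q (G(l) ∧ ¬S(q))) ∨ (∃p ¬S(p))
All bound variables are already distinct, so no renaming is needed.
Pull the quantifiers to the front (each side's bound variable is not free in the other side):
  ∀n ∃l ∃q ∃p (¬S(n) ∨ G(l) ∧ ¬S(q) ∨ ¬S(p))

∀n ∃l ∃q ∃p (¬S(n) ∨ G(l) ∧ ¬S(q) ∨ ¬S(p))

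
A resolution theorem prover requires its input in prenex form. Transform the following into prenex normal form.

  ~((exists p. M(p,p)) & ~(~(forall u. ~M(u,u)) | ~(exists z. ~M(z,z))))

forall p. exists u. forall z. (~M(p,p) | M(u,u) | M(z,z))

Move each ¬ inward, flipping quantifiers it crosses:
  (forall p. ~M(p,p)) | (exists u. M(u,u)) | (forall z. M(z,z))
All bound variables are already distinct, so no renaming is needed.
Extract every quantifier outward, since the variables are now distinct and don't occur free across branches:
  forall p. exists u. forall z. (~M(p,p) | M(u,u) | M(z,z))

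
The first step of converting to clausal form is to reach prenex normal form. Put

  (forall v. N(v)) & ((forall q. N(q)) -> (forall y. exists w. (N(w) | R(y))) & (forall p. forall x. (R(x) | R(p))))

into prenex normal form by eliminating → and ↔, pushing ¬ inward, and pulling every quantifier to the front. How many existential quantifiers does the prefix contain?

Rewrite implications/biconditionals: A → B as ¬A ∨ B.
  (forall v. N(v)) & (~(forall q. N(q)) | (forall y. exists w. (N(w) | R(y))) & (forall p. forall x. (R(x) | R(p))))
Move each ¬ inward, flipping quantifiers it crosses:
  (forall v. N(v)) & ((exists q. ~N(q)) | (forall y. exists w. (N(w) | R(y))) & (forall p. forall x. (R(x) | R(p))))
Finally move all quantifiers to the prefix:
  forall v. exists q. forall y. exists w. forall p. forall x. (N(v) & (~N(q) | (N(w) | R(y)) & (R(x) | R(p))))
The prefix is forall v exists q forall y exists w forall p forall x: 4 universal, 2 existential.

2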